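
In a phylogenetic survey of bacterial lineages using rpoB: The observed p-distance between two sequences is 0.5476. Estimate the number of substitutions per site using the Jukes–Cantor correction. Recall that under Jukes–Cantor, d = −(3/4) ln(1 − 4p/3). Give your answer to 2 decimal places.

0.98

d = −(3/4) ln(1 − 4p/3) = −0.75 ln(1 − 0.730133) = −0.75 ln(0.269867)
  = −0.75 × (-1.309826) = 0.982370 substitutions/site.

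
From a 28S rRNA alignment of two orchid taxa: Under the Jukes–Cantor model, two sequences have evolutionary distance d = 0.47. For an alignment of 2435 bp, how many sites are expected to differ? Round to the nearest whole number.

850

Invert JC69: p = (3/4)(1 − e^(−4d/3)) = 0.75 × (1 − e^(-0.626667)) = 0.75 × (1 − 0.534370) = 0.349223.
Expected differing sites = pL ≈ 0.349223 × 2435 = 850.358005 ≈ 850.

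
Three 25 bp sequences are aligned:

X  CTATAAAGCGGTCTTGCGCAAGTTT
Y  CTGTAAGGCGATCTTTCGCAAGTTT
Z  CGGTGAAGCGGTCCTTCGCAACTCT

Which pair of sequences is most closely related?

X and Y

X–Y: 4/25 differ, p = 0.160, d = 0.180.
X–Z: 7/25 differ, p = 0.280, d = 0.351.
Y–Z: 7/25 differ, p = 0.280, d = 0.351.
The smallest distance is between X and Y.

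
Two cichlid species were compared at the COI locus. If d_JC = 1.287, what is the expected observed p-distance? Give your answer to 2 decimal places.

0.62

p = (3/4)(1 − e^(−4d/3)) = 0.75 × (1 − e^(-1.716)) = 0.75 × (1 − 0.179784) = 0.615162.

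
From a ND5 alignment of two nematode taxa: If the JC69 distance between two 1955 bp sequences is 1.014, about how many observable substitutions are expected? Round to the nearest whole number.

Invert JC69: p = (3/4)(1 − e^(−4d/3)) = 0.75 × (1 − e^(-1.352)) = 0.75 × (1 − 0.258722) = 0.555959.
Expected differing sites = pL ≈ 0.555959 × 1955 = 1086.899845 ≈ 1087.

1087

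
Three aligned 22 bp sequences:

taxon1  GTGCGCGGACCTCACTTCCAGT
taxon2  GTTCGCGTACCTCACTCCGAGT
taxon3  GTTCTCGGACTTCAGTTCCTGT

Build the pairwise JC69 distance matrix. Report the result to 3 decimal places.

taxon1–taxon2: 4/22 sites differ → p ≈ 0.181818, d = −0.75 ln(1 − 0.242424) = 0.208224 ≈ 0.208.
taxon1–taxon3: 5/22 sites differ → p ≈ 0.227273, d = −0.75 ln(1 − 0.303031) = 0.270761 ≈ 0.271.
taxon2–taxon3: 7/22 sites differ → p ≈ 0.318182, d = −0.75 ln(1 − 0.424243) = 0.414052 ≈ 0.414.

d(taxon1,taxon2) = 0.208, d(taxon1,taxon3) = 0.271, d(taxon2,taxon3) = 0.414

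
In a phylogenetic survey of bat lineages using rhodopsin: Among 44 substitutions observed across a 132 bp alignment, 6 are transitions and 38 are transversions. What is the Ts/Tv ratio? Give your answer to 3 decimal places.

0.158

R = 6/38 = 0.157894… ≈ 0.158 (to 3 d.p.).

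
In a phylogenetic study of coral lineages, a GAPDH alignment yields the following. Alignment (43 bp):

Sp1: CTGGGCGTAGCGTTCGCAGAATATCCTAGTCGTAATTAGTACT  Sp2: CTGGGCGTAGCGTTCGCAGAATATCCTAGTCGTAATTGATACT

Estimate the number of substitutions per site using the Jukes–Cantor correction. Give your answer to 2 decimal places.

0.05

The sequences differ at 2 of 43 sites (38, 39), so p = 2/43 ≈ 0.046512.
d = −(3/4) ln(1 − 4p/3) = −0.75 ln(1 − 0.062016) = −0.75 ln(0.937984)
  = −0.75 × (-0.064022) = 0.048017 substitutions/site.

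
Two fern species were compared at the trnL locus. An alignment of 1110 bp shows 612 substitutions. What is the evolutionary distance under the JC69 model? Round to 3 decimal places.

p = 612/1110 ≈ 0.551351.
d = −(3/4) ln(1 − 4p/3) = −0.75 ln(1 − 0.735135) = −0.75 ln(0.264865)
  = −0.75 × (-1.328535) = 0.996401 substitutions/site.

0.996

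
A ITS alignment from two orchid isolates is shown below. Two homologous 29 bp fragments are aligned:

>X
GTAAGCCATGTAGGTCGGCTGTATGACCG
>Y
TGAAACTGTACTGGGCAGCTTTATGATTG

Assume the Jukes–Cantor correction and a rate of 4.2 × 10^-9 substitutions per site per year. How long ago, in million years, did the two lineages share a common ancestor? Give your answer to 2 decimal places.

81.30

The sequences differ at 13 of 29 sites, so p = 13/29 ≈ 0.448276.
d = −(3/4) ln(1 − 4p/3) = −0.75 ln(1 − 0.597701) = −0.75 ln(0.402299)
  = −0.75 × (-0.910560) = 0.682920 substitutions/site.
Under a molecular clock d = 2μt, so t = d/(2μ) = 0.682920 / (2 × 4.2 × 10^-9) = 81.30 million years.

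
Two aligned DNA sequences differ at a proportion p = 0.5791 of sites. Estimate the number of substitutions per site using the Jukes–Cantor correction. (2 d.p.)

d = −(3/4) ln(1 − 4p/3) = −0.75 ln(1 − 0.772133) = −0.75 ln(0.227867)
  = −0.75 × (-1.478993) = 1.109245 substitutions/site.

1.11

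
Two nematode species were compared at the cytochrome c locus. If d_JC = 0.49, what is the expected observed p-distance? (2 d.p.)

0.36

p = (3/4)(1 − e^(−4d/3)) = 0.75 × (1 − e^(-0.653333)) = 0.75 × (1 − 0.520309) = 0.359768.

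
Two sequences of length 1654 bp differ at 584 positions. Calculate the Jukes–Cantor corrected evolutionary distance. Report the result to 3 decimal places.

p = 584/1654 ≈ 0.353083.
d = −(3/4) ln(1 − 4p/3) = −0.75 ln(1 − 0.470777) = −0.75 ln(0.529223)
  = −0.75 × (-0.636345) = 0.477259 substitutions/site.

0.477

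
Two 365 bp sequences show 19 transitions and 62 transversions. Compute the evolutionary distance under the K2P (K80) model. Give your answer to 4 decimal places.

P = 19/365 ≈ 0.052055 and Q = 62/365 ≈ 0.169863.
Under the Kimura two-parameter model, d = −½ ln(1 − 2P − Q) − ¼ ln(1 − 2Q).
1 − 2P − Q = 0.726027, giving −½ ln(0.726027) = 0.160084.
1 − 2Q = 0.660274, giving −¼ ln(0.660274) = 0.103775.
d = 0.160084 + 0.103775 = 0.263859.

0.2639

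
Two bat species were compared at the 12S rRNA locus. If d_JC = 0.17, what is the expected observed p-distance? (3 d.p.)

0.152

p = (3/4)(1 − e^(−4d/3)) = 0.75 × (1 − e^(-0.226667)) = 0.75 × (1 − 0.797186) = 0.152111.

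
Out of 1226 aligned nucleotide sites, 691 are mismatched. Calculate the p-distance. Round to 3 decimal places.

0.564

p = 691/1226 = 0.563621… ≈ 0.564 (to 3 d.p.).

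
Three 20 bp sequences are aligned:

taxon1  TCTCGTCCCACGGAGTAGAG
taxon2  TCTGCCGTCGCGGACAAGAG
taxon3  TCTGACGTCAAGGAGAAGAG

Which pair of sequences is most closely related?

taxon2 and taxon3

taxon1–taxon2: 8/20 differ, p = 0.400, d = 0.572.
taxon1–taxon3: 7/20 differ, p = 0.350, d = 0.471.
taxon2–taxon3: 4/20 differ, p = 0.200, d = 0.233.
The smallest distance is between taxon2 and taxon3.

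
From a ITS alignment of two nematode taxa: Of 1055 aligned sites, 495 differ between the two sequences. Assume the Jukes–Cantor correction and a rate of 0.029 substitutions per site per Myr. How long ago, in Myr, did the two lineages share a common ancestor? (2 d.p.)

p = 495/1055 ≈ 0.469194.
d = −(3/4) ln(1 − 4p/3) = −0.75 ln(1 − 0.625592) = −0.75 ln(0.374408)
  = −0.75 × (-0.982409) = 0.736807 substitutions/site.
Under a molecular clock d = 2μt, so t = d/(2μ) = 0.736807 / (2 × 0.029) = 12.70 Myr.

12.70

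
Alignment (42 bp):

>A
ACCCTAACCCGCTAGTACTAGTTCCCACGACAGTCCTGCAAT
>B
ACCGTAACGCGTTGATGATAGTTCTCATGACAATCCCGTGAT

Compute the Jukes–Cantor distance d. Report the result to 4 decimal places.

The sequences differ at 13 of 42 sites, so p = 13/42 ≈ 0.309524.
d = −(3/4) ln(1 − 4p/3) = −0.75 ln(1 − 0.412699) = −0.75 ln(0.587301)
  = −0.75 × (-0.532218) = 0.399164 substitutions/site.

0.3992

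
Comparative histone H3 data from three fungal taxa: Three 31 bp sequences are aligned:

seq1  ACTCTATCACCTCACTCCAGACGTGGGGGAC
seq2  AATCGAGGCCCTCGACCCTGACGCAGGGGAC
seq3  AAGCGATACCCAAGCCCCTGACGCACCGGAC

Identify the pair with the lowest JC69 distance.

seq1–seq2: 11/31 differ, p = 0.355, d = 0.481.
seq1–seq3: 14/31 differ, p = 0.452, d = 0.691.
seq2–seq3: 8/31 differ, p = 0.258, d = 0.316.
The smallest distance is between seq2 and seq3.

seq2 and seq3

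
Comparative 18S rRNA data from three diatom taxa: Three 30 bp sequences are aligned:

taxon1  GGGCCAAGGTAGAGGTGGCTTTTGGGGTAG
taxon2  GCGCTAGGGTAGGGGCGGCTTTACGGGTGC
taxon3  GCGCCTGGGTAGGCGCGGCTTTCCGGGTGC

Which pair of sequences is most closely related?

taxon2 and taxon3

taxon1–taxon2: 9/30 differ, p = 0.300, d = 0.383.
taxon1–taxon3: 10/30 differ, p = 0.333, d = 0.441.
taxon2–taxon3: 4/30 differ, p = 0.133, d = 0.147.
The smallest distance is between taxon2 and taxon3.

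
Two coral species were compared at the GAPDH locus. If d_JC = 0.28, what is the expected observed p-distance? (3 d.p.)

0.234

p = (3/4)(1 − e^(−4d/3)) = 0.75 × (1 − e^(-0.373333)) = 0.75 × (1 − 0.688436) = 0.233673.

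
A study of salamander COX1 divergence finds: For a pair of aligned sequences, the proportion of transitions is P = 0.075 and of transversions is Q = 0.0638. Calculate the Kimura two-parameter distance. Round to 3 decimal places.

0.154

Under the Kimura two-parameter model, d = −½ ln(1 − 2P − Q) − ¼ ln(1 − 2Q).
1 − 2P − Q = 0.7862, giving −½ ln(0.7862) = 0.120272.
1 − 2Q = 0.8724, giving −¼ ln(0.8724) = 0.034127.
d = 0.120272 + 0.034127 = 0.154399.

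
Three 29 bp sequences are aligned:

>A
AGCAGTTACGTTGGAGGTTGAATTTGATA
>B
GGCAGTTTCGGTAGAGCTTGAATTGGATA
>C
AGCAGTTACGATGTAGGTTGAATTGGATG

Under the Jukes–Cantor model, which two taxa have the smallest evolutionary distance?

A and C

A–B: 6/29 differ, p = 0.207, d = 0.242.
A–C: 4/29 differ, p = 0.138, d = 0.152.
B–C: 7/29 differ, p = 0.241, d = 0.291.
The smallest distance is between A and C.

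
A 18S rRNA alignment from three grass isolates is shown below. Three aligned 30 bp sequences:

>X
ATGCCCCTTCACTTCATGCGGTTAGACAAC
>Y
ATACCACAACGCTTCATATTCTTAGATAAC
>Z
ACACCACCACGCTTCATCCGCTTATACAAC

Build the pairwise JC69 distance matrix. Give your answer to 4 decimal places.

d(X,Y) = 0.4408, d(X,Z) = 0.3831, d(Y,Z) = 0.2795

X–Y: 10/30 sites differ → p ≈ 0.333333, d = −0.75 ln(1 − 0.444444) = 0.440839 ≈ 0.4408.
X–Z: 9/30 sites differ → p = 0.3, d = −0.75 ln(1 − 0.4) = 0.383119 ≈ 0.3831.
Y–Z: 7/30 sites differ → p ≈ 0.233333, d = −0.75 ln(1 − 0.311111) = 0.279506 ≈ 0.2795.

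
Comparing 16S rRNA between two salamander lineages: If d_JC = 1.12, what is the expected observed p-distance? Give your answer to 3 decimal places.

0.582

p = (3/4)(1 − e^(−4d/3)) = 0.75 × (1 − e^(-1.493333)) = 0.75 × (1 − 0.224623) = 0.581533.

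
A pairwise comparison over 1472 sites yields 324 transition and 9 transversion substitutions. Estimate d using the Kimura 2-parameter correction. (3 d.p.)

0.299

P = 324/1472 ≈ 0.220109 and Q = 9/1472 ≈ 0.006114.
Under the Kimura two-parameter model, d = −½ ln(1 − 2P − Q) − ¼ ln(1 − 2Q).
1 − 2P − Q = 0.553668, giving −½ ln(0.553668) = 0.295595.
1 − 2Q = 0.987772, giving −¼ ln(0.987772) = 0.003076.
d = 0.295595 + 0.003076 = 0.298671.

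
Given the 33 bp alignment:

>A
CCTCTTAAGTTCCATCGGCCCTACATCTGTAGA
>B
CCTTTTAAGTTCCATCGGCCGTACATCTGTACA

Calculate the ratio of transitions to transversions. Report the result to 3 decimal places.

0.500

Transitions are A↔G and C↔T; transversions are all other mismatches.
Transitions: 1. Transversions: 2.
R = 1/2 = 0.500.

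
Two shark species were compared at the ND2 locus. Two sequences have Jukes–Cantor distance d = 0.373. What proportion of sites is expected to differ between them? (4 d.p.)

p = (3/4)(1 − e^(−4d/3)) = 0.75 × (1 − e^(-0.497333)) = 0.75 × (1 − 0.608150) = 0.293888.

0.2939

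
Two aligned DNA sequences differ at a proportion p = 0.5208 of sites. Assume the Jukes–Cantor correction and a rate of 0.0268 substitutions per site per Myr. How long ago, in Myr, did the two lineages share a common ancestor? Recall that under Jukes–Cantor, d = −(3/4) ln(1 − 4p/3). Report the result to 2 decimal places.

16.59

d = −(3/4) ln(1 − 4p/3) = −0.75 ln(1 − 0.6944) = −0.75 ln(0.3056)
  = −0.75 × (-1.185478) = 0.889109 substitutions/site.
Under a molecular clock d = 2μt, so t = d/(2μ) = 0.889109 / (2 × 0.0268) = 16.59 Myr.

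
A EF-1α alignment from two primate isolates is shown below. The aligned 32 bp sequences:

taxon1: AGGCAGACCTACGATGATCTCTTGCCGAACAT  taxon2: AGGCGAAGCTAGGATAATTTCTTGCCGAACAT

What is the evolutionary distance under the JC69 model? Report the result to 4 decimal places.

0.2158

The sequences differ at 6 of 32 sites (5, 6, 8, 12, 16, 19), so p = 6/32 = 0.1875.
d = −(3/4) ln(1 − 4p/3) = −0.75 ln(1 − 0.25) = −0.75 ln(0.75)
  = −0.75 × (-0.287682) = 0.215762 substitutions/site.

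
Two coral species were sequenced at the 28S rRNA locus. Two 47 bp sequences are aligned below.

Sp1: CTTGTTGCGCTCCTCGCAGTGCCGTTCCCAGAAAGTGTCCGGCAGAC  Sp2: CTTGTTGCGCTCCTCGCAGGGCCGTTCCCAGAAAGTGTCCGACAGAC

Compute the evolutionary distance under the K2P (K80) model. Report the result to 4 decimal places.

Of 47 sites, 1 differences are transitions and 1 are transversions, so P = 1/47 ≈ 0.021277 and Q = 1/47 ≈ 0.021277.
Under the Kimura two-parameter model, d = −½ ln(1 − 2P − Q) − ¼ ln(1 − 2Q).
1 − 2P − Q = 0.936169, giving −½ ln(0.936169) = 0.032980.
1 − 2Q = 0.957446, giving −¼ ln(0.957446) = 0.010871.
d = 0.032980 + 0.010871 = 0.043851.

0.0439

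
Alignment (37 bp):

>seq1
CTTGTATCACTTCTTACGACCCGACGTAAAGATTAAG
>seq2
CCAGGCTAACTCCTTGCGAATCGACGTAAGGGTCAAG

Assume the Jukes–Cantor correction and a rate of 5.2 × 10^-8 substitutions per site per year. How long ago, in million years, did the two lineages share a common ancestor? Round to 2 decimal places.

4.08

The sequences differ at 12 of 37 sites, so p = 12/37 ≈ 0.324324.
d = −(3/4) ln(1 − 4p/3) = −0.75 ln(1 − 0.432432) = −0.75 ln(0.567568)
  = −0.75 × (-0.566395) = 0.424796 substitutions/site.
Under a molecular clock d = 2μt, so t = d/(2μ) = 0.424796 / (2 × 5.2 × 10^-8) = 4.08 million years.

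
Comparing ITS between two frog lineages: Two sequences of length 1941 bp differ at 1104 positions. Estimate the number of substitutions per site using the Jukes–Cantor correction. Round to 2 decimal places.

p = 1104/1941 ≈ 0.568779.
d = −(3/4) ln(1 − 4p/3) = −0.75 ln(1 − 0.758372) = −0.75 ln(0.241628)
  = −0.75 × (-1.420356) = 1.065267 substitutions/site.

1.07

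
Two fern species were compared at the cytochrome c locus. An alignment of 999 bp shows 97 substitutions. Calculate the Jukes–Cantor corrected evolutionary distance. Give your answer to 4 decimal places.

0.1040

p = 97/999 ≈ 0.097097.
d = −(3/4) ln(1 − 4p/3) = −0.75 ln(1 − 0.129463) = −0.75 ln(0.870537)
  = −0.75 × (-0.138645) = 0.103984 substitutions/site.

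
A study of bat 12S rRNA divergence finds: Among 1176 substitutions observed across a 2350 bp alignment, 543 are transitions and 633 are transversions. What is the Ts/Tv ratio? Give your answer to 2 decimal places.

0.86

R = 543/633 = 0.857819… ≈ 0.86 (to 2 d.p.).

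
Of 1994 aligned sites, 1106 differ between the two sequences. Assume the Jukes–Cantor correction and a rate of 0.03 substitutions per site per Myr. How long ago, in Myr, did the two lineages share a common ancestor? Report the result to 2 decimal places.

p = 1106/1994 ≈ 0.554664.
d = −(3/4) ln(1 − 4p/3) = −0.75 ln(1 − 0.739552) = −0.75 ln(0.260448)
  = −0.75 × (-1.345352) = 1.009014 substitutions/site.
Under a molecular clock d = 2μt, so t = d/(2μ) = 1.009014 / (2 × 0.03) = 16.82 Myr.

16.82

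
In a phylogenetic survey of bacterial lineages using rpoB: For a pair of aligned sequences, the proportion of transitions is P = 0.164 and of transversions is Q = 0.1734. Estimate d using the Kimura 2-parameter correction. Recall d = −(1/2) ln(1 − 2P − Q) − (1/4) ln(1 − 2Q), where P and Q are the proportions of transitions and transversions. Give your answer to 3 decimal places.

Under the Kimura two-parameter model, d = −½ ln(1 − 2P − Q) − ¼ ln(1 − 2Q).
1 − 2P − Q = 0.4986, giving −½ ln(0.4986) = 0.347976.
1 − 2Q = 0.6532, giving −¼ ln(0.6532) = 0.106468.
d = 0.347976 + 0.106468 = 0.454444.

0.454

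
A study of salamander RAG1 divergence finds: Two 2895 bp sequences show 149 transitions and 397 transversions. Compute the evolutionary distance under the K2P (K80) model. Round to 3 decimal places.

0.217

P = 149/2895 ≈ 0.051468 and Q = 397/2895 ≈ 0.137133.
Under the Kimura two-parameter model, d = −½ ln(1 − 2P − Q) − ¼ ln(1 − 2Q).
1 − 2P − Q = 0.759931, giving −½ ln(0.759931) = 0.137264.
1 − 2Q = 0.725734, giving −¼ ln(0.725734) = 0.080143.
d = 0.137264 + 0.080143 = 0.217407.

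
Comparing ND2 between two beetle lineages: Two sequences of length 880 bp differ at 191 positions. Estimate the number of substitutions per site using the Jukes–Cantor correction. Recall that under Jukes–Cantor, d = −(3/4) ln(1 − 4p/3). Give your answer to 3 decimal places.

p = 191/880 ≈ 0.217045.
d = −(3/4) ln(1 − 4p/3) = −0.75 ln(1 − 0.289393) = −0.75 ln(0.710607)
  = −0.75 × (-0.341636) = 0.256227 substitutions/site.

0.256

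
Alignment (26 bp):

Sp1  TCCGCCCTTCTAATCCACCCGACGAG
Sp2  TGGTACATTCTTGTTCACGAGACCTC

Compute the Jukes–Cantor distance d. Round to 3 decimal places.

0.824

The sequences differ at 13 of 26 sites, so p = 13/26 = 0.5.
d = −(3/4) ln(1 − 4p/3) = −0.75 ln(1 − 0.666667) = −0.75 ln(0.333333)
  = −0.75 × (-1.098613) = 0.823960 substitutions/site.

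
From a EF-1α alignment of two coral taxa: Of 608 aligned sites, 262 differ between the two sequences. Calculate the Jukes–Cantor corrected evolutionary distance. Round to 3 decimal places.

p = 262/608 ≈ 0.430921.
d = −(3/4) ln(1 − 4p/3) = −0.75 ln(1 − 0.574561) = −0.75 ln(0.425439)
  = −0.75 × (-0.854634) = 0.640976 substitutions/site.

0.641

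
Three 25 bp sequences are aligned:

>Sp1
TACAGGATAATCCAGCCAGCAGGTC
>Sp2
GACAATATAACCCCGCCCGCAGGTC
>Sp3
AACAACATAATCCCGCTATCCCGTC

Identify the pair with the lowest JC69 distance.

Sp1–Sp2: 6/25 differ, p = 0.240, d = 0.289.
Sp1–Sp3: 8/25 differ, p = 0.320, d = 0.417.
Sp2–Sp3: 8/25 differ, p = 0.320, d = 0.417.
The smallest distance is between Sp1 and Sp2.

Sp1 and Sp2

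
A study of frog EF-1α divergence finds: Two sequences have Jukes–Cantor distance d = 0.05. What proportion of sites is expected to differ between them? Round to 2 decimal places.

0.05

p = (3/4)(1 − e^(−4d/3)) = 0.75 × (1 − e^(-0.066667)) = 0.75 × (1 − 0.935507) = 0.048370.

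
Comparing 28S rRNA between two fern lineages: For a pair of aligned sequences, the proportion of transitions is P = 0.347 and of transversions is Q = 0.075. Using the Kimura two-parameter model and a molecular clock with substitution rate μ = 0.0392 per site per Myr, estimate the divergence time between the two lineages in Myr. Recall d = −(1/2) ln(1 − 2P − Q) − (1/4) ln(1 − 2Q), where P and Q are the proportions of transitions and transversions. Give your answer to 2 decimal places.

9.86

Under the Kimura two-parameter model, d = −½ ln(1 − 2P − Q) − ¼ ln(1 − 2Q).
1 − 2P − Q = 0.231, giving −½ ln(0.231) = 0.732669.
1 − 2Q = 0.85, giving −¼ ln(0.85) = 0.040630.
d = 0.732669 + 0.040630 = 0.773299.
Under a molecular clock d = 2μt, so t = d/(2μ) = 0.773299 / (2 × 0.0392) = 9.86 Myr.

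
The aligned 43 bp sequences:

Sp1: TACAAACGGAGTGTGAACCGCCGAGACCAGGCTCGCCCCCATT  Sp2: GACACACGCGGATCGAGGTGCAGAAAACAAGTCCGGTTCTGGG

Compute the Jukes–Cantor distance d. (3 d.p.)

The sequences differ at 23 of 43 sites, so p = 23/43 ≈ 0.534884.
d = −(3/4) ln(1 − 4p/3) = −0.75 ln(1 − 0.713179) = −0.75 ln(0.286821)
  = −0.75 × (-1.248897) = 0.936673 substitutions/site.

0.937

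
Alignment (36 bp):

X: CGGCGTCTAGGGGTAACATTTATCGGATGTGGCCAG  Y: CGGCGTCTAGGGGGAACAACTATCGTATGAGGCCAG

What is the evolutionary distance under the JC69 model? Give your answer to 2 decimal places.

0.15

The sequences differ at 5 of 36 sites (14, 19, 20, 26, 30), so p = 5/36 ≈ 0.138889.
d = −(3/4) ln(1 − 4p/3) = −0.75 ln(1 − 0.185185) = −0.75 ln(0.814815)
  = −0.75 × (-0.204794) = 0.153596 substitutions/site.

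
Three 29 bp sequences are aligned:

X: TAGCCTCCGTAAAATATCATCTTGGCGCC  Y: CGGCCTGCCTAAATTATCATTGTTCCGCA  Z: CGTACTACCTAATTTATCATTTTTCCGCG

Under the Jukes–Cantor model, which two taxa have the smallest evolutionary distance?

Y and Z

X–Y: 10/29 differ, p = 0.345, d = 0.462.
X–Z: 12/29 differ, p = 0.414, d = 0.602.
Y–Z: 6/29 differ, p = 0.207, d = 0.242.
The smallest distance is between Y and Z.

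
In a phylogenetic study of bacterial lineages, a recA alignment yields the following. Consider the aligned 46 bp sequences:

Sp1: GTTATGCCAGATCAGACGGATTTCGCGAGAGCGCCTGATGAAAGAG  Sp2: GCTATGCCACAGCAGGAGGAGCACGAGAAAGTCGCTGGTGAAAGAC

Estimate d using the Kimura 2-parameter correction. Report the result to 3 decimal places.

0.429

Of 46 sites, 6 differences are transitions and 9 are transversions, so P = 6/46 ≈ 0.130435 and Q = 9/46 ≈ 0.195652.
Under the Kimura two-parameter model, d = −½ ln(1 − 2P − Q) − ¼ ln(1 − 2Q).
1 − 2P − Q = 0.543478, giving −½ ln(0.543478) = 0.304883.
1 − 2Q = 0.608696, giving −¼ ln(0.608696) = 0.124109.
d = 0.304883 + 0.124109 = 0.428992.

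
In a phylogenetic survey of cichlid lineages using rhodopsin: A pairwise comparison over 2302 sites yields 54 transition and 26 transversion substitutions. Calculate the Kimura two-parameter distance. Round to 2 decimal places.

P = 54/2302 ≈ 0.023458 and Q = 26/2302 ≈ 0.011295.
Under the Kimura two-parameter model, d = −½ ln(1 − 2P − Q) − ¼ ln(1 − 2Q).
1 − 2P − Q = 0.941789, giving −½ ln(0.941789) = 0.029987.
1 − 2Q = 0.97741, giving −¼ ln(0.97741) = 0.005712.
d = 0.029987 + 0.005712 = 0.035699.

0.04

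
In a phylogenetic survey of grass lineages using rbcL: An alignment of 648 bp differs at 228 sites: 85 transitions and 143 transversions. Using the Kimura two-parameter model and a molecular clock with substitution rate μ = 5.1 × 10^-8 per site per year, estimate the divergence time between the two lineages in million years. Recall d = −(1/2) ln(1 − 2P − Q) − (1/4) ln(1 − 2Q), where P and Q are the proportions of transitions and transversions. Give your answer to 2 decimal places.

4.66

P = 85/648 ≈ 0.131173 and Q = 143/648 ≈ 0.220679.
Under the Kimura two-parameter model, d = −½ ln(1 − 2P − Q) − ¼ ln(1 − 2Q).
1 − 2P − Q = 0.516975, giving −½ ln(0.516975) = 0.329880.
1 − 2Q = 0.558642, giving −¼ ln(0.558642) = 0.145562.
d = 0.329880 + 0.145562 = 0.475442.
Under a molecular clock d = 2μt, so t = d/(2μ) = 0.475442 / (2 × 5.1 × 10^-8) = 4.66 million years.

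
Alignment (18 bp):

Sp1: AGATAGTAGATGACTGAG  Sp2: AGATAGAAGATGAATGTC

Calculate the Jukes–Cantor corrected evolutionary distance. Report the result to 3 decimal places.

0.264

The sequences differ at 4 of 18 sites (7, 14, 17, 18), so p = 4/18 ≈ 0.222222.
d = −(3/4) ln(1 − 4p/3) = −0.75 ln(1 − 0.296296) = −0.75 ln(0.703704)
  = −0.75 × (-0.351397) = 0.263548 substitutions/site.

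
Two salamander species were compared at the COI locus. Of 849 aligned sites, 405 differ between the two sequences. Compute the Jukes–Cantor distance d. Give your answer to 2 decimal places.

p = 405/849 ≈ 0.477032.
d = −(3/4) ln(1 − 4p/3) = −0.75 ln(1 − 0.636043) = −0.75 ln(0.363957)
  = −0.75 × (-1.010720) = 0.758040 substitutions/site.

0.76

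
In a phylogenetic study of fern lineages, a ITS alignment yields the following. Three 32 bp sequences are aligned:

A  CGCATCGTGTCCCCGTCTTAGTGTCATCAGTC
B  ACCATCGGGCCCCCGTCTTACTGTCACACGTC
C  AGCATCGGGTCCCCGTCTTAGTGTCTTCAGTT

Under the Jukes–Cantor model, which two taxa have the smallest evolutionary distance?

A–B: 8/32 differ, p = 0.250, d = 0.304.
A–C: 4/32 differ, p = 0.125, d = 0.137.
B–C: 8/32 differ, p = 0.250, d = 0.304.
The smallest distance is between A and C.

A and C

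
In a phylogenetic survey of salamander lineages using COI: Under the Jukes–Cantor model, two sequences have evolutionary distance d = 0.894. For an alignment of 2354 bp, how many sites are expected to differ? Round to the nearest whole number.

1229

Invert JC69: p = (3/4)(1 − e^(−4d/3)) = 0.75 × (1 − e^(-1.192)) = 0.75 × (1 − 0.303613) = 0.522290.
Expected differing sites = pL ≈ 0.522290 × 2354 = 1229.47066 ≈ 1229.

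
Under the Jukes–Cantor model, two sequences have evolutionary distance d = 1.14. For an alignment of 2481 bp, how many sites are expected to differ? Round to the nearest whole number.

1454

Invert JC69: p = (3/4)(1 − e^(−4d/3)) = 0.75 × (1 − e^(-1.52)) = 0.75 × (1 − 0.218712) = 0.585966.
Expected differing sites = pL ≈ 0.585966 × 2481 = 1453.781646 ≈ 1454.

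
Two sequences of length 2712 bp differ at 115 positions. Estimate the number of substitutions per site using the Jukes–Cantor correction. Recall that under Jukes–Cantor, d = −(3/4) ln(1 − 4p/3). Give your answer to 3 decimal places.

p = 115/2712 ≈ 0.042404.
d = −(3/4) ln(1 − 4p/3) = −0.75 ln(1 − 0.056539) = −0.75 ln(0.943461)
  = −0.75 × (-0.058200) = 0.043650 substitutions/site.

0.044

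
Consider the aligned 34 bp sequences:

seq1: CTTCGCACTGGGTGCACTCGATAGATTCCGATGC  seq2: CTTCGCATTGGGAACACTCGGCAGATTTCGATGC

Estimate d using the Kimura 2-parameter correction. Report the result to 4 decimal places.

0.2106

Of 34 sites, 5 differences are transitions and 1 are transversions, so P = 5/34 ≈ 0.147059 and Q = 1/34 ≈ 0.029412.
Under the Kimura two-parameter model, d = −½ ln(1 − 2P − Q) − ¼ ln(1 − 2Q).
1 − 2P − Q = 0.67647, giving −½ ln(0.67647) = 0.195434.
1 − 2Q = 0.941176, giving −¼ ln(0.941176) = 0.015156.
d = 0.195434 + 0.015156 = 0.210590.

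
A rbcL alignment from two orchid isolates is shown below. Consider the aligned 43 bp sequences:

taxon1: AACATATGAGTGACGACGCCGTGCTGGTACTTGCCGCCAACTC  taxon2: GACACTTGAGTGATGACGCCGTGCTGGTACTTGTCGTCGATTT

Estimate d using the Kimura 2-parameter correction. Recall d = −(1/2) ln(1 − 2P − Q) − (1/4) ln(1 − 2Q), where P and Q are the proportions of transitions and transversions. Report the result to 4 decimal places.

Of 43 sites, 8 differences are transitions and 1 are transversions, so P = 8/43 ≈ 0.186047 and Q = 1/43 ≈ 0.023256.
Under the Kimura two-parameter model, d = −½ ln(1 − 2P − Q) − ¼ ln(1 − 2Q).
1 − 2P − Q = 0.60465, giving −½ ln(0.60465) = 0.251553.
1 − 2Q = 0.953488, giving −¼ ln(0.953488) = 0.011907.
d = 0.251553 + 0.011907 = 0.263460.

0.2635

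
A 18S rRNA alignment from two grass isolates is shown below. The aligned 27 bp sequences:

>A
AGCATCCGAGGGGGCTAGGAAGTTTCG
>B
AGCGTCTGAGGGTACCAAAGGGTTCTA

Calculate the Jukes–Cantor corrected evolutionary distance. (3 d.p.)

0.673

The sequences differ at 12 of 27 sites, so p = 12/27 ≈ 0.444444.
d = −(3/4) ln(1 − 4p/3) = −0.75 ln(1 − 0.592592) = −0.75 ln(0.407408)
  = −0.75 × (-0.897940) = 0.673455 substitutions/site.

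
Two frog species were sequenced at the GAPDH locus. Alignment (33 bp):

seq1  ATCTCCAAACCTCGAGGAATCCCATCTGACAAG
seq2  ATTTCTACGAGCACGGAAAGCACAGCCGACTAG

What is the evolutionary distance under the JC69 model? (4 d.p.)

0.7798

The sequences differ at 16 of 33 sites, so p = 16/33 ≈ 0.484848.
d = −(3/4) ln(1 − 4p/3) = −0.75 ln(1 − 0.646464) = −0.75 ln(0.353536)
  = −0.75 × (-1.039770) = 0.779828 substitutions/site.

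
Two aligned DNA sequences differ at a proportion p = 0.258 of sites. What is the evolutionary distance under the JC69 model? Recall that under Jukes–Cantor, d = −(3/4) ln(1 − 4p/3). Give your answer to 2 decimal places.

d = −(3/4) ln(1 − 4p/3) = −0.75 ln(1 − 0.344) = −0.75 ln(0.656)
  = −0.75 × (-0.421594) = 0.316196 substitutions/site.

0.32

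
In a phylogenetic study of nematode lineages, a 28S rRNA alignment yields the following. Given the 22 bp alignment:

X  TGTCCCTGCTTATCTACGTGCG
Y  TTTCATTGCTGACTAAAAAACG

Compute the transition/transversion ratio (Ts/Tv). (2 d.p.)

Transitions are A↔G and C↔T; transversions are all other mismatches.
Transitions: 5. Transversions: 6.
R = 5/6 = 0.833333… ≈ 0.83 (to 2 d.p.).

0.83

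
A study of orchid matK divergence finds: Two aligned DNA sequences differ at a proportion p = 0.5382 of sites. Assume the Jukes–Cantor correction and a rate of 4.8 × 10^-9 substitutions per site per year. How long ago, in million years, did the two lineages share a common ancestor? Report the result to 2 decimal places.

d = −(3/4) ln(1 − 4p/3) = −0.75 ln(1 − 0.7176) = −0.75 ln(0.2824)
  = −0.75 × (-1.264431) = 0.948323 substitutions/site.
Under a molecular clock d = 2μt, so t = d/(2μ) = 0.948323 / (2 × 4.8 × 10^-9) = 98.78 million years.

98.78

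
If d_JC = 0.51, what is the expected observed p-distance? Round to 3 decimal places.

p = (3/4)(1 − e^(−4d/3)) = 0.75 × (1 − e^(-0.68)) = 0.75 × (1 − 0.506617) = 0.370037.

0.370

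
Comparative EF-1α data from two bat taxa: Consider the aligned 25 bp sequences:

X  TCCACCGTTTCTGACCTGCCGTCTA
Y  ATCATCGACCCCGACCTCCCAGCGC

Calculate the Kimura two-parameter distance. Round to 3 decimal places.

Of 25 sites, 6 differences are transitions and 6 are transversions, so P = 6/25 = 0.24 and Q = 6/25 = 0.24.
Under the Kimura two-parameter model, d = −½ ln(1 − 2P − Q) − ¼ ln(1 − 2Q).
1 − 2P − Q = 0.28, giving −½ ln(0.28) = 0.636483.
1 − 2Q = 0.52, giving −¼ ln(0.52) = 0.163482.
d = 0.636483 + 0.163482 = 0.799965.

0.800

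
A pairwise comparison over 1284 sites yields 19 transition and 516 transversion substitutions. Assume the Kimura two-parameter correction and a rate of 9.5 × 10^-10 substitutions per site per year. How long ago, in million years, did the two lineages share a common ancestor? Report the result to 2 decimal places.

362.85

P = 19/1284 ≈ 0.014798 and Q = 516/1284 ≈ 0.401869.
Under the Kimura two-parameter model, d = −½ ln(1 − 2P − Q) − ¼ ln(1 − 2Q).
1 − 2P − Q = 0.568535, giving −½ ln(0.568535) = 0.282346.
1 − 2Q = 0.196262, giving −¼ ln(0.196262) = 0.407076.
d = 0.282346 + 0.407076 = 0.689422.
Under a molecular clock d = 2μt, so t = d/(2μ) = 0.689422 / (2 × 9.5 × 10^-10) = 362.85 million years.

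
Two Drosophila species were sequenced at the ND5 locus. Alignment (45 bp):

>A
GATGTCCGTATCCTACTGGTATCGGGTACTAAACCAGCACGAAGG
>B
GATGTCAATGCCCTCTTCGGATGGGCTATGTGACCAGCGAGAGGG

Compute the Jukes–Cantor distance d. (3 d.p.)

0.525

The sequences differ at 17 of 45 sites, so p = 17/45 ≈ 0.377778.
d = −(3/4) ln(1 − 4p/3) = −0.75 ln(1 − 0.503704) = −0.75 ln(0.496296)
  = −0.75 × (-0.700583) = 0.525437 substitutions/site.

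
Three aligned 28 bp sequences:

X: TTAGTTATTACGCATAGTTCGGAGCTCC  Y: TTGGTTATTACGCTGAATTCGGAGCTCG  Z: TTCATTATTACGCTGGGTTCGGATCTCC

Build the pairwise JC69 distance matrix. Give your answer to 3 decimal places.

d(X,Y) = 0.204, d(X,Z) = 0.252, d(Y,Z) = 0.252

X–Y: 5/28 sites differ → p ≈ 0.178571, d = −0.75 ln(1 − 0.238095) = 0.203950 ≈ 0.204.
X–Z: 6/28 sites differ → p ≈ 0.214286, d = −0.75 ln(1 − 0.285715) = 0.252355 ≈ 0.252.
Y–Z: 6/28 sites differ → p ≈ 0.214286, d = −0.75 ln(1 − 0.285715) = 0.252355 ≈ 0.252.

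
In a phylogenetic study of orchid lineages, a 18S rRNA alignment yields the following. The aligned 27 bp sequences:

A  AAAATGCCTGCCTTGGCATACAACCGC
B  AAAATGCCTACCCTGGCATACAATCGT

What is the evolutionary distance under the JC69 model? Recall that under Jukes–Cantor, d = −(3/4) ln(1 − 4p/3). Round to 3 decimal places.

The sequences differ at 4 of 27 sites (10, 13, 24, 27), so p = 4/27 ≈ 0.148148.
d = −(3/4) ln(1 − 4p/3) = −0.75 ln(1 − 0.197531) = −0.75 ln(0.802469)
  = −0.75 × (-0.220062) = 0.165047 substitutions/site.

0.165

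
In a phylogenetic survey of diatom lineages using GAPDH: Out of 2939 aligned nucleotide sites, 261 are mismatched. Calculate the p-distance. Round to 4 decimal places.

0.0888

p = 261/2939 = 0.088805… ≈ 0.0888 (to 4 d.p.).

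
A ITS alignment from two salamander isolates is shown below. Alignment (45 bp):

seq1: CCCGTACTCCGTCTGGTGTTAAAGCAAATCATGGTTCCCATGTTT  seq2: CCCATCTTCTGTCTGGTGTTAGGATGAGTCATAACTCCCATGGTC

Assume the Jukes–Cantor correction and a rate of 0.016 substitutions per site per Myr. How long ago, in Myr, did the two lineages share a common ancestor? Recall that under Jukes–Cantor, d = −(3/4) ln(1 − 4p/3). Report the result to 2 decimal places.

The sequences differ at 15 of 45 sites, so p = 15/45 ≈ 0.333333.
d = −(3/4) ln(1 − 4p/3) = −0.75 ln(1 − 0.444444) = −0.75 ln(0.555556)
  = −0.75 × (-0.587786) = 0.440840 substitutions/site.
Under a molecular clock d = 2μt, so t = d/(2μ) = 0.440840 / (2 × 0.016) = 13.78 Myr.

13.78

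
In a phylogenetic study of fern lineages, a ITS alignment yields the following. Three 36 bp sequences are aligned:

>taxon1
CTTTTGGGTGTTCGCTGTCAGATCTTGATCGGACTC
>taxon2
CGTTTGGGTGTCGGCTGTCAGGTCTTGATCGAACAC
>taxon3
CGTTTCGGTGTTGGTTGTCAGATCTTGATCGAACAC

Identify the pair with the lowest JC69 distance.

taxon2 and taxon3

taxon1–taxon2: 6/36 differ, p = 0.167, d = 0.188.
taxon1–taxon3: 6/36 differ, p = 0.167, d = 0.188.
taxon2–taxon3: 4/36 differ, p = 0.111, d = 0.120.
The smallest distance is between taxon2 and taxon3.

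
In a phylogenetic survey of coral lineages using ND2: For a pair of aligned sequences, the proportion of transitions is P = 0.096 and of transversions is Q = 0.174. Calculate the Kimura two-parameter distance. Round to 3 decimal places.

Under the Kimura two-parameter model, d = −½ ln(1 − 2P − Q) − ¼ ln(1 − 2Q).
1 − 2P − Q = 0.634, giving −½ ln(0.634) = 0.227853.
1 − 2Q = 0.652, giving −¼ ln(0.652) = 0.106928.
d = 0.227853 + 0.106928 = 0.334781.

0.335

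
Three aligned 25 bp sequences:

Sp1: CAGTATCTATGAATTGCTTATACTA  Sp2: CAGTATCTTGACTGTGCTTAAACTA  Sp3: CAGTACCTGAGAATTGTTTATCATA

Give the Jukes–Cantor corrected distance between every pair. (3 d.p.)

Sp1–Sp2: 7/25 sites differ → p = 0.28, d = −0.75 ln(1 − 0.373333) = 0.350505 ≈ 0.351.
Sp1–Sp3: 6/25 sites differ → p = 0.24, d = −0.75 ln(1 − 0.32) = 0.289247 ≈ 0.289.
Sp2–Sp3: 11/25 sites differ → p = 0.44, d = −0.75 ln(1 − 0.586667) = 0.662626 ≈ 0.663.

d(Sp1,Sp2) = 0.351, d(Sp1,Sp3) = 0.289, d(Sp2,Sp3) = 0.663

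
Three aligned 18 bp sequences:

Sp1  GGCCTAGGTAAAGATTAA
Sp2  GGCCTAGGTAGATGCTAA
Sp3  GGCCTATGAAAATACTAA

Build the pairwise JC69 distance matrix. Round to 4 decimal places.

Sp1–Sp2: 4/18 sites differ → p ≈ 0.222222, d = −0.75 ln(1 − 0.296296) = 0.263548 ≈ 0.2635.
Sp1–Sp3: 4/18 sites differ → p ≈ 0.222222, d = −0.75 ln(1 − 0.296296) = 0.263548 ≈ 0.2635.
Sp2–Sp3: 4/18 sites differ → p ≈ 0.222222, d = −0.75 ln(1 − 0.296296) = 0.263548 ≈ 0.2635.

d(Sp1,Sp2) = 0.2635, d(Sp1,Sp3) = 0.2635, d(Sp2,Sp3) = 0.2635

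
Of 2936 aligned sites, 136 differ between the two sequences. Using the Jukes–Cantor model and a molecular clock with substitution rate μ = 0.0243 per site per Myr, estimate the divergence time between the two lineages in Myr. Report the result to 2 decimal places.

p = 136/2936 ≈ 0.046322.
d = −(3/4) ln(1 − 4p/3) = −0.75 ln(1 − 0.061763) = −0.75 ln(0.938237)
  = −0.75 × (-0.063753) = 0.047815 substitutions/site.
Under a molecular clock d = 2μt, so t = d/(2μ) = 0.047815 / (2 × 0.0243) = 0.98 Myr.

0.98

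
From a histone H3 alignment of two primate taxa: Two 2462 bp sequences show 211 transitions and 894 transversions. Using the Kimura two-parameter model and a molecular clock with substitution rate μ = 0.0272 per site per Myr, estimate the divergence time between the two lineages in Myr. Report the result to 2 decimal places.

12.98

P = 211/2462 ≈ 0.085703 and Q = 894/2462 ≈ 0.363119.
Under the Kimura two-parameter model, d = −½ ln(1 − 2P − Q) − ¼ ln(1 − 2Q).
1 − 2P − Q = 0.465475, giving −½ ln(0.465475) = 0.382348.
1 − 2Q = 0.273762, giving −¼ ln(0.273762) = 0.323874.
d = 0.382348 + 0.323874 = 0.706222.
Under a molecular clock d = 2μt, so t = d/(2μ) = 0.706222 / (2 × 0.0272) = 12.98 Myr.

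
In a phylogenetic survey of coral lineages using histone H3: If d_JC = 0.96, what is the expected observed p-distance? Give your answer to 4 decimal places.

0.5415

p = (3/4)(1 − e^(−4d/3)) = 0.75 × (1 − e^(-1.28)) = 0.75 × (1 − 0.278037) = 0.541472.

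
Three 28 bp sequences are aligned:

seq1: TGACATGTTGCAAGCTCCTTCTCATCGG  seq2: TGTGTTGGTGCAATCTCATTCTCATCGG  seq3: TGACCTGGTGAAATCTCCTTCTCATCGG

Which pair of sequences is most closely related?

seq1 and seq3

seq1–seq2: 6/28 differ, p = 0.214, d = 0.252.
seq1–seq3: 4/28 differ, p = 0.143, d = 0.158.
seq2–seq3: 5/28 differ, p = 0.179, d = 0.204.
The smallest distance is between seq1 and seq3.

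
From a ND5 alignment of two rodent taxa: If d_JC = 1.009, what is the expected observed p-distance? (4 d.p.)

p = (3/4)(1 − e^(−4d/3)) = 0.75 × (1 − e^(-1.345333)) = 0.75 × (1 − 0.260453) = 0.554660.

0.5547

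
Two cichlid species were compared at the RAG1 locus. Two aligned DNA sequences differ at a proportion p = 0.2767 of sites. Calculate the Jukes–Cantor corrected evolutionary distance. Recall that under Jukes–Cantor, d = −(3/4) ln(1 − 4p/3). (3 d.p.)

0.345

d = −(3/4) ln(1 − 4p/3) = −0.75 ln(1 − 0.368933) = −0.75 ln(0.631067)
  = −0.75 × (-0.460343) = 0.345257 substitutions/site.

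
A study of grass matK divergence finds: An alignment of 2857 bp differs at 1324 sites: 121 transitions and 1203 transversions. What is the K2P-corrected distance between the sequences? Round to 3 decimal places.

0.814

P = 121/2857 ≈ 0.042352 and Q = 1203/2857 ≈ 0.421071.
Under the Kimura two-parameter model, d = −½ ln(1 − 2P − Q) − ¼ ln(1 − 2Q).
1 − 2P − Q = 0.494225, giving −½ ln(0.494225) = 0.352382.
1 − 2Q = 0.157858, giving −¼ ln(0.157858) = 0.461515.
d = 0.352382 + 0.461515 = 0.813897.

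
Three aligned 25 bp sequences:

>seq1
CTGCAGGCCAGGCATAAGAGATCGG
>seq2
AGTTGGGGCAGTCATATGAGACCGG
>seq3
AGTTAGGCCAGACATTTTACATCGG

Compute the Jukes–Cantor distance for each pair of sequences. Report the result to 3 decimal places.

d(seq1,seq2) = 0.490, d(seq1,seq3) = 0.490, d(seq2,seq3) = 0.351

seq1–seq2: 9/25 sites differ → p = 0.36, d = −0.75 ln(1 − 0.48) = 0.490445 ≈ 0.490.
seq1–seq3: 9/25 sites differ → p = 0.36, d = −0.75 ln(1 − 0.48) = 0.490445 ≈ 0.490.
seq2–seq3: 7/25 sites differ → p = 0.28, d = −0.75 ln(1 − 0.373333) = 0.350505 ≈ 0.351.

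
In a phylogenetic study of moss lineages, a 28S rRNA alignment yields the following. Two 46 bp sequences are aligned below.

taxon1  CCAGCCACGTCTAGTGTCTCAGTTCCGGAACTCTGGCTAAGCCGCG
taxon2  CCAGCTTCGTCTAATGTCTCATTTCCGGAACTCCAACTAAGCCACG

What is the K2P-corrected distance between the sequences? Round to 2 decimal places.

Of 46 sites, 6 differences are transitions and 2 are transversions, so P = 6/46 ≈ 0.130435 and Q = 2/46 ≈ 0.043478.
Under the Kimura two-parameter model, d = −½ ln(1 − 2P − Q) − ¼ ln(1 − 2Q).
1 − 2P − Q = 0.695652, giving −½ ln(0.695652) = 0.181453.
1 − 2Q = 0.913044, giving −¼ ln(0.913044) = 0.022743.
d = 0.181453 + 0.022743 = 0.204196.

0.20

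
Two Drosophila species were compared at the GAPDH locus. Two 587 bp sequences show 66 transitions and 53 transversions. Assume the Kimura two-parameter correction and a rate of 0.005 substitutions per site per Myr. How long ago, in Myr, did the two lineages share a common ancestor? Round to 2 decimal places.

P = 66/587 ≈ 0.112436 and Q = 53/587 ≈ 0.09029.
Under the Kimura two-parameter model, d = −½ ln(1 − 2P − Q) − ¼ ln(1 − 2Q).
1 − 2P − Q = 0.684838, giving −½ ln(0.684838) = 0.189286.
1 − 2Q = 0.81942, giving −¼ ln(0.81942) = 0.049790.
d = 0.189286 + 0.049790 = 0.239076.
Under a molecular clock d = 2μt, so t = d/(2μ) = 0.239076 / (2 × 0.005) = 23.91 Myr.

23.91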